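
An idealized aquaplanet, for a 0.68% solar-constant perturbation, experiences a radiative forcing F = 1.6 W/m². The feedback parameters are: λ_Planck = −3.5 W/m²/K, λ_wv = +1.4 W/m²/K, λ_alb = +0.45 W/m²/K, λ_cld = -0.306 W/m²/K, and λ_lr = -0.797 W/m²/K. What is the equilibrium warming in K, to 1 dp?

0.6 K

Net feedback parameter λ = (−3.5) + (+1.4) + (+0.45) + (-0.306) + (-0.797) = -2.753 W/m²/K.
ΔT = −F/λ = −1.6/(-2.753) = 0.6 K.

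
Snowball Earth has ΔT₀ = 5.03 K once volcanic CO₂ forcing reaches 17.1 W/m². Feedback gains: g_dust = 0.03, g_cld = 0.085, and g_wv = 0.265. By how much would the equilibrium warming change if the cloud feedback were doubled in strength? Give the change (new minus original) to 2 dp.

Original: g = 0.38, ΔT = 5.03/(1−0.38) = 8.1129 K.
With doubled cloud: g' = 0.465, ΔT' = 5.03/(1−0.465) = 9.4019 K.
Change = 9.4019 − 8.1129 = 1.29 K.

1.29 K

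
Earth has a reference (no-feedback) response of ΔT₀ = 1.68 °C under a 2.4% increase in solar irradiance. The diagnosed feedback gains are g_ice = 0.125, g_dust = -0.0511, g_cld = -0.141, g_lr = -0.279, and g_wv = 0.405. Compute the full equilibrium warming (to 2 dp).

1.79 °C

Total gain g = 0.125 − 0.0511 − 0.141 − 0.279 + 0.405 = 0.0589.
Amplification A = 1/(1 − 0.0589) = 1.063.
ΔT = 1.68 × 1.063 = 1.79 °C.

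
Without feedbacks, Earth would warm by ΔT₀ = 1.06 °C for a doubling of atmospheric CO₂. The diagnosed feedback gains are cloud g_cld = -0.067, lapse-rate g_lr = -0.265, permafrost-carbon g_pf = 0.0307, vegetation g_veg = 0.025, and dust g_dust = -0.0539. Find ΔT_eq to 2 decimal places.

0.80 °C

Total gain g = -0.067 − 0.265 + 0.0307 + 0.025 − 0.0539 = -0.3302.
Amplification A = 1/(1 + 0.3302) = 0.7518.
ΔT = 1.06 × 0.7518 = 0.80 °C.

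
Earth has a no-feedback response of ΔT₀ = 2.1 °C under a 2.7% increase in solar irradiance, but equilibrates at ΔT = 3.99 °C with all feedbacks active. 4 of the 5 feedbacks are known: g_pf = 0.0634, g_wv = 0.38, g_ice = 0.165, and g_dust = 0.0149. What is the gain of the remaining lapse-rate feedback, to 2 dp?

Amplification A = ΔT/ΔT₀ = 3.99/2.1 = 1.9.
Total gain g = 1 − 1/A = 1 − 1/1.9 = 0.4737.
Known gains sum to 0.0634 + 0.38 + 0.165 + 0.0149 = 0.6233.
g_lr = 0.4737 − 0.6233 = -0.15.

-0.15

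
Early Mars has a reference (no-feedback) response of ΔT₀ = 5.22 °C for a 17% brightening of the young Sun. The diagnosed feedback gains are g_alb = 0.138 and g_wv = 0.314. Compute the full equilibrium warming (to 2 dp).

9.53 °C

Total gain g = 0.138 + 0.314 = 0.452.
Amplification A = 1/(1 − 0.452) = 1.825.
ΔT = 5.22 × 1.825 = 9.53 °C.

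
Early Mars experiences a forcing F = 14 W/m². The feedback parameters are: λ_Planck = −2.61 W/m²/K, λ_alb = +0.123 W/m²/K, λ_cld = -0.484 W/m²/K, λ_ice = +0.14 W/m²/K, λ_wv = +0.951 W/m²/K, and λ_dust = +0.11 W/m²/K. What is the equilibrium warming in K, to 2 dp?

7.91 K

Net feedback parameter λ = (−2.61) + (+0.123) + (-0.484) + (+0.14) + (+0.951) + (+0.11) = -1.77 W/m²/K.
ΔT = −F/λ = −14/(-1.77) = 7.91 K.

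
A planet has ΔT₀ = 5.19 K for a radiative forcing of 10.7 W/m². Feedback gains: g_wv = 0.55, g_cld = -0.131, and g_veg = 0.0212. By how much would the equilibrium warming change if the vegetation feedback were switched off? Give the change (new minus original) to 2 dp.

Original: g = 0.4402, ΔT = 5.19/(1−0.4402) = 9.2712 K.
Without vegetation: g' = 0.419, ΔT' = 5.19/(1−0.419) = 8.9329 K.
Change = 8.9329 − 9.2712 = -0.34 K.

-0.34 K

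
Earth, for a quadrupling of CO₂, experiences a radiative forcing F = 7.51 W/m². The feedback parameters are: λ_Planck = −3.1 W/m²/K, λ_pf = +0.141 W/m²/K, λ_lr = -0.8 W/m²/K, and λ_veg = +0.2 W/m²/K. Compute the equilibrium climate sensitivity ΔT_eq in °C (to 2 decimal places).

2.11 °C

Net feedback parameter λ = (−3.1) + (+0.141) + (-0.8) + (+0.2) = -3.559 W/m²/K.
ΔT = −F/λ = −7.51/(-3.559) = 2.11 °C.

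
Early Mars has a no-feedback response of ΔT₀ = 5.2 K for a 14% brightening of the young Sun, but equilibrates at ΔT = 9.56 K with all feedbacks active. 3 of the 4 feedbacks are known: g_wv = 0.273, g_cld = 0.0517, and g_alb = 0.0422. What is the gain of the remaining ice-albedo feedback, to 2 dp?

0.09

Amplification A = ΔT/ΔT₀ = 9.56/5.2 = 1.838.
Total gain g = 1 − 1/A = 1 − 1/1.838 = 0.4559.
Known gains sum to 0.273 + 0.0517 + 0.0422 = 0.3669.
g_ice = 0.4559 − 0.3669 = 0.09.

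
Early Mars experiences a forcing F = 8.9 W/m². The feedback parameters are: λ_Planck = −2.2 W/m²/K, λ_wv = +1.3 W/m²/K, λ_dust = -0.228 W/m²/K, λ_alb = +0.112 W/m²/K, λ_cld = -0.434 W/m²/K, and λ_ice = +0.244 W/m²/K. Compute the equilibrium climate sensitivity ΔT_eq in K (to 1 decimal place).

Net feedback parameter λ = (−2.2) + (+1.3) + (-0.228) + (+0.112) + (-0.434) + (+0.244) = -1.206 W/m²/K.
ΔT = −F/λ = −8.9/(-1.206) = 7.4 K.

7.4 K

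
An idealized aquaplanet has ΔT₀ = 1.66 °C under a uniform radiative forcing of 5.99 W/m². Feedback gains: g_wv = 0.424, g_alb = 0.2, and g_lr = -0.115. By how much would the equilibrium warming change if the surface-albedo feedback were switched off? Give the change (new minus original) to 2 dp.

Original: g = 0.509, ΔT = 1.66/(1−0.509) = 3.3809 °C.
Without surface-albedo: g' = 0.309, ΔT' = 1.66/(1−0.309) = 2.4023 °C.
Change = 2.4023 − 3.3809 = -0.98 °C.

-0.98 °C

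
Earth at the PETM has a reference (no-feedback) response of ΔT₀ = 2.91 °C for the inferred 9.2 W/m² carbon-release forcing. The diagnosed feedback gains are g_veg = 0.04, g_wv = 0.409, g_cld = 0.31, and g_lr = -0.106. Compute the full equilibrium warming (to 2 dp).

Total gain g = 0.04 + 0.409 + 0.31 − 0.106 = 0.653.
Amplification A = 1/(1 − 0.653) = 2.882.
ΔT = 2.91 × 2.882 = 8.39 °C.

8.39 °C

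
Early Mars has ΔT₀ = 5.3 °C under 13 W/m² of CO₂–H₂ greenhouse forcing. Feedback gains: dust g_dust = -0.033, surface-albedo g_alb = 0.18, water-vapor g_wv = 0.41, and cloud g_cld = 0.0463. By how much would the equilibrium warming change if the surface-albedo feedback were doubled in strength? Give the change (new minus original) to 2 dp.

Original: g = 0.6033, ΔT = 5.3/(1−0.6033) = 13.3602 °C.
With doubled surface-albedo: g' = 0.7833, ΔT' = 5.3/(1−0.7833) = 24.4578 °C.
Change = 24.4578 − 13.3602 = 11.10 °C.

11.10 °C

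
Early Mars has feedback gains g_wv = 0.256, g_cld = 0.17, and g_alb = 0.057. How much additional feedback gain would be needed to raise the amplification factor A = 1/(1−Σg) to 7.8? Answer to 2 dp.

0.39

Current total gain = 0.483.
Target gain for A = 7.8: g* = 1 − 1/7.8 = 0.8718.
Additional gain needed = 0.8718 − 0.483 = 0.39.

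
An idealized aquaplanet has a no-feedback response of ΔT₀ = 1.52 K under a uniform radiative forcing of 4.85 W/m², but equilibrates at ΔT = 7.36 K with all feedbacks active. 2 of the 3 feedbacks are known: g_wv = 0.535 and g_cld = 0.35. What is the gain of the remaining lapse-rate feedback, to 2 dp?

-0.09

Amplification A = ΔT/ΔT₀ = 7.36/1.52 = 4.842.
Total gain g = 1 − 1/A = 1 − 1/4.842 = 0.7935.
Known gains sum to 0.535 + 0.35 = 0.885.
g_lr = 0.7935 − 0.885 = -0.09.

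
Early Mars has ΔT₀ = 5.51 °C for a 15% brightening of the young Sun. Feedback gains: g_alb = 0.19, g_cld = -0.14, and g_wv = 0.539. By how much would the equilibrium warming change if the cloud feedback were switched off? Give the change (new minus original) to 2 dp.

6.93 °C

Original: g = 0.589, ΔT = 5.51/(1−0.589) = 13.4063 °C.
Without cloud: g' = 0.729, ΔT' = 5.51/(1−0.729) = 20.3321 °C.
Change = 20.3321 − 13.4063 = 6.93 °C.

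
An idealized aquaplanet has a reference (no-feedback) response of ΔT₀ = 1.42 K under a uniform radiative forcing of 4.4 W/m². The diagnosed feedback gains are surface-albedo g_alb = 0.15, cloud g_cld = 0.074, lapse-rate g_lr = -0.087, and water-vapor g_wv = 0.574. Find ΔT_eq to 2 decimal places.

4.91 K

Total gain g = 0.15 + 0.074 − 0.087 + 0.574 = 0.711.
Amplification A = 1/(1 − 0.711) = 3.46.
ΔT = 1.42 × 3.46 = 4.91 K.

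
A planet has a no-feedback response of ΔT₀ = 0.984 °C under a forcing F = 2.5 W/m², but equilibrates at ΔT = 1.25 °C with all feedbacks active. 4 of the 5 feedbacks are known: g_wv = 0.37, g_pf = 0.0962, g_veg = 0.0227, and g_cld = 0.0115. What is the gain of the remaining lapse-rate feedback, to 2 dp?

-0.29

Amplification A = ΔT/ΔT₀ = 1.25/0.984 = 1.27.
Total gain g = 1 − 1/A = 1 − 1/1.27 = 0.2126.
Known gains sum to 0.37 + 0.0962 + 0.0227 + 0.0115 = 0.5004.
g_lr = 0.2126 − 0.5004 = -0.29.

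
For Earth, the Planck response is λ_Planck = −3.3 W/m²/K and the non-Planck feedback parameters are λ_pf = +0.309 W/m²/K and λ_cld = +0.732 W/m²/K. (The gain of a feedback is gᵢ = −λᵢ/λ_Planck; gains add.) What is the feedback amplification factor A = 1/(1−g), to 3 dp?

Convert to gains: g_pf = 0.309/3.3 = 0.09364; g_cld = 0.732/3.3 = 0.2218.
Total gain g = 0.31544.
A = 1/(1 − 0.31544) = 1.461.

1.461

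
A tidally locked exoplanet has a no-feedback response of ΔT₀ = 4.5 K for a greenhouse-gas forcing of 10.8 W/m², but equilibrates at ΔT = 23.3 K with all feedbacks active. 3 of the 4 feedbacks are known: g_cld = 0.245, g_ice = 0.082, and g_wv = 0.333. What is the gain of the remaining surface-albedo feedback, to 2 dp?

0.15

Amplification A = ΔT/ΔT₀ = 23.3/4.5 = 5.178.
Total gain g = 1 − 1/A = 1 − 1/5.178 = 0.8069.
Known gains sum to 0.245 + 0.082 + 0.333 = 0.66.
g_alb = 0.8069 − 0.66 = 0.15.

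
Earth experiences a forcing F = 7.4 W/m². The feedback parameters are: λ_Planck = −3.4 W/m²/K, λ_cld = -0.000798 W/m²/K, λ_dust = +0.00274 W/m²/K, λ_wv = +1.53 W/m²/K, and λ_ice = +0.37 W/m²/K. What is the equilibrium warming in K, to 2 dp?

4.94 K

Net feedback parameter λ = (−3.4) + (-0.000798) + (+0.00274) + (+1.53) + (+0.37) = -1.498058 W/m²/K.
ΔT = −F/λ = −7.4/(-1.498058) = 4.94 K.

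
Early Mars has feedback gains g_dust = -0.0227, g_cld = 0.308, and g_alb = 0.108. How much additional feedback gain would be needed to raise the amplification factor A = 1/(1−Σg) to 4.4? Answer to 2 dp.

Current total gain = 0.3933.
Target gain for A = 4.4: g* = 1 − 1/4.4 = 0.7727.
Additional gain needed = 0.7727 − 0.3933 = 0.38.

0.38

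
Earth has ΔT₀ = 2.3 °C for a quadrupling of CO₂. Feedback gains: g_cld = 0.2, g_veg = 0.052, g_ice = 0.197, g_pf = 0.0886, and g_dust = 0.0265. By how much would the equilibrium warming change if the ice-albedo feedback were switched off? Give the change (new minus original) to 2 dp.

Original: g = 0.5641, ΔT = 2.3/(1−0.5641) = 5.2764 °C.
Without ice-albedo: g' = 0.3671, ΔT' = 2.3/(1−0.3671) = 3.6341 °C.
Change = 3.6341 − 5.2764 = -1.64 °C.

-1.64 °C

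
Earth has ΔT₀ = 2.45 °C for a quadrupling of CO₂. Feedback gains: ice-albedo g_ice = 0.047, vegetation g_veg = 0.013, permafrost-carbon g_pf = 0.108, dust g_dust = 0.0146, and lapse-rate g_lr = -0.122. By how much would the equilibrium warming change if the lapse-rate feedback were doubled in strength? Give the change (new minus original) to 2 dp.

-0.30 °C

Original: g = 0.0606, ΔT = 2.45/(1−0.0606) = 2.6080 °C.
With doubled lapse-rate: g' = -0.0614, ΔT' = 2.45/(1+0.0614) = 2.3083 °C.
Change = 2.3083 − 2.6080 = -0.30 °C.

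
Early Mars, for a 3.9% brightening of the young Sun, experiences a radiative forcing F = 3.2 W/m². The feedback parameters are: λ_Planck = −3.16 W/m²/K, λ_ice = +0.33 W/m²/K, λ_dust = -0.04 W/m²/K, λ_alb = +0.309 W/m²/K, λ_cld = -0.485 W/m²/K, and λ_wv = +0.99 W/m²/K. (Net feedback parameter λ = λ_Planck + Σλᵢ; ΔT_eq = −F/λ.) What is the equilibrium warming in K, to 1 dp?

1.6 K

Net feedback parameter λ = (−3.16) + (+0.33) + (-0.04) + (+0.309) + (-0.485) + (+0.99) = -2.056 W/m²/K.
ΔT = −F/λ = −3.2/(-2.056) = 1.6 K.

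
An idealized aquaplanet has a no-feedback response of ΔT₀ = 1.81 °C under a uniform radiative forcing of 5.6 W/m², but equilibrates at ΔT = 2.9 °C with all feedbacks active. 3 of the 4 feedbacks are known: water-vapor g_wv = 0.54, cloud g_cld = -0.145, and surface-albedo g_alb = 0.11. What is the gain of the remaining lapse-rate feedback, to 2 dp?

Amplification A = ΔT/ΔT₀ = 2.9/1.81 = 1.602.
Total gain g = 1 − 1/A = 1 − 1/1.602 = 0.3758.
Known gains sum to 0.54 − 0.145 + 0.11 = 0.505.
g_lr = 0.3758 − 0.505 = -0.13.

-0.13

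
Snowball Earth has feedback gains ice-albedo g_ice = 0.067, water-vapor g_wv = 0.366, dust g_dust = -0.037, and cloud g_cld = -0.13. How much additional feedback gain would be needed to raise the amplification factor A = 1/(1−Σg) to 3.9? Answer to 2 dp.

Current total gain = 0.266.
Target gain for A = 3.9: g* = 1 − 1/3.9 = 0.7436.
Additional gain needed = 0.7436 − 0.266 = 0.48.

0.48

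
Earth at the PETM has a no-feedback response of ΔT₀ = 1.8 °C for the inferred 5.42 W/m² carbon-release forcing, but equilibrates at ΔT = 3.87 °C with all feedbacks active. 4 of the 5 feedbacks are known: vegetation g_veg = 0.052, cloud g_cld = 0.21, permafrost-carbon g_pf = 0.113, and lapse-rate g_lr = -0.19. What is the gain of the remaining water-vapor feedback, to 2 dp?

Amplification A = ΔT/ΔT₀ = 3.87/1.8 = 2.15.
Total gain g = 1 − 1/A = 1 − 1/2.15 = 0.5349.
Known gains sum to 0.052 + 0.21 + 0.113 − 0.19 = 0.185.
g_wv = 0.5349 − 0.185 = 0.35.

0.35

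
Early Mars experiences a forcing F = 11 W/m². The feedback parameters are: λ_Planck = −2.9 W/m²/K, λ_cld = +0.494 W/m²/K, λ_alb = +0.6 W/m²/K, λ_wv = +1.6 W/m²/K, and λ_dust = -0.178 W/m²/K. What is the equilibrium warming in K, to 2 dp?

28.65 K

Net feedback parameter λ = (−2.9) + (+0.494) + (+0.6) + (+1.6) + (-0.178) = -0.384 W/m²/K.
ΔT = −F/λ = −11/(-0.384) = 28.65 K.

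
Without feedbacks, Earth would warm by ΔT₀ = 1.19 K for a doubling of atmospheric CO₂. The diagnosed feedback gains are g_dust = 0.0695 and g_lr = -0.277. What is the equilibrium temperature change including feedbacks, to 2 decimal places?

Total gain g = 0.0695 − 0.277 = -0.2075.
Amplification A = 1/(1 + 0.2075) = 0.8282.
ΔT = 1.19 × 0.8282 = 0.99 K.

0.99 K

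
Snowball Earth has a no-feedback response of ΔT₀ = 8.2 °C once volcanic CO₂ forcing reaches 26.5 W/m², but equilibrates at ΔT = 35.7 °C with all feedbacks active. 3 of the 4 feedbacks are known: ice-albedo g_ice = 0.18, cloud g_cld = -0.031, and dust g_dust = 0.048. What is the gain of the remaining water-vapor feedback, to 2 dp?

0.57

Amplification A = ΔT/ΔT₀ = 35.7/8.2 = 4.354.
Total gain g = 1 − 1/A = 1 − 1/4.354 = 0.7703.
Known gains sum to 0.18 − 0.031 + 0.048 = 0.197.
g_wv = 0.7703 − 0.197 = 0.57.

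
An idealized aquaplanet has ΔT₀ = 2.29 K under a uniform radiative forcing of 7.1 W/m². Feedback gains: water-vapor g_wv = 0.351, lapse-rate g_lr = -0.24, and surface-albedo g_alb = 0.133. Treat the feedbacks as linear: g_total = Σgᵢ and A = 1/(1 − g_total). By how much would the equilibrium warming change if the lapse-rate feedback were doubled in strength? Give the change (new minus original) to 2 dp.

-0.73 K

Original: g = 0.244, ΔT = 2.29/(1−0.244) = 3.0291 K.
With doubled lapse-rate: g' = 0.004, ΔT' = 2.29/(1−0.004) = 2.2992 K.
Change = 2.2992 − 3.0291 = -0.73 K.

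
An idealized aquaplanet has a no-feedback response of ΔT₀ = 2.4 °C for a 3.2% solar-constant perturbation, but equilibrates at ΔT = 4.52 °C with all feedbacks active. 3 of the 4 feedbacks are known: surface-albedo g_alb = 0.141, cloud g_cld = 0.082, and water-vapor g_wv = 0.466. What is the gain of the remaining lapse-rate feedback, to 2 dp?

Amplification A = ΔT/ΔT₀ = 4.52/2.4 = 1.883.
Total gain g = 1 − 1/A = 1 − 1/1.883 = 0.4689.
Known gains sum to 0.141 + 0.082 + 0.466 = 0.689.
g_lr = 0.4689 − 0.689 = -0.22.

-0.22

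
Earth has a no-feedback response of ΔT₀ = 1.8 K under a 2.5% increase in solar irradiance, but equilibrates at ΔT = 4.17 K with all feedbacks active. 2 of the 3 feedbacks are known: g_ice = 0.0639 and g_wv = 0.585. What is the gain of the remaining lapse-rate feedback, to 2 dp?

Amplification A = ΔT/ΔT₀ = 4.17/1.8 = 2.317.
Total gain g = 1 − 1/A = 1 − 1/2.317 = 0.5684.
Known gains sum to 0.0639 + 0.585 = 0.6489.
g_lr = 0.5684 − 0.6489 = -0.08.

-0.08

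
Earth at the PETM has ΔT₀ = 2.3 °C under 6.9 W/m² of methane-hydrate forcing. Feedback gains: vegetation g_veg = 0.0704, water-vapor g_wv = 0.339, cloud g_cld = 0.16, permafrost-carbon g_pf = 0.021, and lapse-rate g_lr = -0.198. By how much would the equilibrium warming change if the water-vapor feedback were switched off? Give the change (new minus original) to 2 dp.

Original: g = 0.3924, ΔT = 2.3/(1−0.3924) = 3.7854 °C.
Without water-vapor: g' = 0.0534, ΔT' = 2.3/(1−0.0534) = 2.4297 °C.
Change = 2.4297 − 3.7854 = -1.36 °C.

-1.36 °C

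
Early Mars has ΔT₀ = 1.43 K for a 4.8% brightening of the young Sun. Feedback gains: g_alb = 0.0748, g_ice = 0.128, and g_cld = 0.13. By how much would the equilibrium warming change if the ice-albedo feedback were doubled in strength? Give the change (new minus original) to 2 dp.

0.51 K

Original: g = 0.3328, ΔT = 1.43/(1−0.3328) = 2.1433 K.
With doubled ice-albedo: g' = 0.4608, ΔT' = 1.43/(1−0.4608) = 2.6521 K.
Change = 2.6521 − 2.1433 = 0.51 K.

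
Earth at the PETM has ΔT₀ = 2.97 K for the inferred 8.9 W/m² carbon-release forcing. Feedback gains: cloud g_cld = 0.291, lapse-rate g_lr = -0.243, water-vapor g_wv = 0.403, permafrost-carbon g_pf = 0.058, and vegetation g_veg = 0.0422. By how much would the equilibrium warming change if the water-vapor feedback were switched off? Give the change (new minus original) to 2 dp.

-3.13 K

Original: g = 0.5512, ΔT = 2.97/(1−0.5512) = 6.6176 K.
Without water-vapor: g' = 0.1482, ΔT' = 2.97/(1−0.1482) = 3.4867 K.
Change = 3.4867 − 6.6176 = -3.13 K.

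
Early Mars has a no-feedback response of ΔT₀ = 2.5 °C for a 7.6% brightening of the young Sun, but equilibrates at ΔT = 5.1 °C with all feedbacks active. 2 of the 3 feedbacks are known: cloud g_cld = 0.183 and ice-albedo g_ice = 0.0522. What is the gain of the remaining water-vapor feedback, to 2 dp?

Amplification A = ΔT/ΔT₀ = 5.1/2.5 = 2.04.
Total gain g = 1 − 1/A = 1 − 1/2.04 = 0.5098.
Known gains sum to 0.183 + 0.0522 = 0.2352.
g_wv = 0.5098 − 0.2352 = 0.27.

0.27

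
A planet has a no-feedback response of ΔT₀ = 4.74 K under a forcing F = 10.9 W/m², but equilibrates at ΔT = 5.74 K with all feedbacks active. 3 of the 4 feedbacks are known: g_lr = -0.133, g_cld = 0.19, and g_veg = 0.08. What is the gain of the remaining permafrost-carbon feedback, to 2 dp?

Amplification A = ΔT/ΔT₀ = 5.74/4.74 = 1.211.
Total gain g = 1 − 1/A = 1 − 1/1.211 = 0.1742.
Known gains sum to -0.133 + 0.19 + 0.08 = 0.137.
g_pf = 0.1742 − 0.137 = 0.04.

0.04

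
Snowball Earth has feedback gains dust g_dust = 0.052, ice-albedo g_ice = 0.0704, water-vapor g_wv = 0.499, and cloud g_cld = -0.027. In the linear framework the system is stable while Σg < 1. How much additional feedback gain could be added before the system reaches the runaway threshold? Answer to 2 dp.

Current total gain = 0.052 + 0.0704 + 0.499 − 0.027 = 0.5944.
Margin to runaway = 1 − 0.5944 = 0.41.

0.41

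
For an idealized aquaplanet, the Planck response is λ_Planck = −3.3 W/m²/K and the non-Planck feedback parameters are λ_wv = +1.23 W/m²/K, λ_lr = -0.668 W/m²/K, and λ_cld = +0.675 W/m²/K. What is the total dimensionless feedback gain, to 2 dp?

0.37

Convert to gains: g_wv = 1.23/3.3 = 0.3727; g_lr = -0.668/3.3 = -0.2024; g_cld = 0.675/3.3 = 0.2045.
Total gain g = 0.3748.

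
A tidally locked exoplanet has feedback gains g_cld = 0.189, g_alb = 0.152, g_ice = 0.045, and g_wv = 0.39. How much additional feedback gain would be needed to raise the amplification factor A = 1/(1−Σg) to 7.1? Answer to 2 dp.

0.08

Current total gain = 0.776.
Target gain for A = 7.1: g* = 1 − 1/7.1 = 0.8592.
Additional gain needed = 0.8592 − 0.776 = 0.08.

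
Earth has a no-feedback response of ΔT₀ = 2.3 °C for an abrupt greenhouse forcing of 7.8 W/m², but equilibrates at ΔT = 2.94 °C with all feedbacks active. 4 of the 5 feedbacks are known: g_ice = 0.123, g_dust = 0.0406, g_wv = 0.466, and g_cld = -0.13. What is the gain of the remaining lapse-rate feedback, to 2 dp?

Amplification A = ΔT/ΔT₀ = 2.94/2.3 = 1.278.
Total gain g = 1 − 1/A = 1 − 1/1.278 = 0.2175.
Known gains sum to 0.123 + 0.0406 + 0.466 − 0.13 = 0.4996.
g_lr = 0.2175 − 0.4996 = -0.28.

-0.28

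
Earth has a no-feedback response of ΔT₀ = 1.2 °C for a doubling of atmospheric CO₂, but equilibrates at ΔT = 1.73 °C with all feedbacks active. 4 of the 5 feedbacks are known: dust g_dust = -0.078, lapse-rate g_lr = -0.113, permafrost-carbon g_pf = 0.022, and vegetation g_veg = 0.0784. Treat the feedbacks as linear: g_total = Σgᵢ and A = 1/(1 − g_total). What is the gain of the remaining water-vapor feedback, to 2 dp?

0.40

Amplification A = ΔT/ΔT₀ = 1.73/1.2 = 1.442.
Total gain g = 1 − 1/A = 1 − 1/1.442 = 0.3065.
Known gains sum to -0.078 − 0.113 + 0.022 + 0.0784 = -0.0906.
g_wv = 0.3065 + 0.0906 = 0.40.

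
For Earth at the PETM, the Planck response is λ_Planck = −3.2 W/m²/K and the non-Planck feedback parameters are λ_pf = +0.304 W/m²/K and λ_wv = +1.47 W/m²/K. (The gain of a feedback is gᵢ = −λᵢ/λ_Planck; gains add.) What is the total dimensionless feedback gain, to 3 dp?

0.554

Convert to gains: g_pf = 0.304/3.2 = 0.095; g_wv = 1.47/3.2 = 0.4594.
Total gain g = 0.5544.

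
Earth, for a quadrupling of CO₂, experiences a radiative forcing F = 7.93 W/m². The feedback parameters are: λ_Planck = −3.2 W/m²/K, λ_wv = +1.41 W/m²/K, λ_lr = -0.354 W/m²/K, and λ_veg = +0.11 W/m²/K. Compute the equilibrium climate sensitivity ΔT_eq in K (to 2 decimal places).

Net feedback parameter λ = (−3.2) + (+1.41) + (-0.354) + (+0.11) = -2.034 W/m²/K.
ΔT = −F/λ = −7.93/(-2.034) = 3.90 K.

3.90 K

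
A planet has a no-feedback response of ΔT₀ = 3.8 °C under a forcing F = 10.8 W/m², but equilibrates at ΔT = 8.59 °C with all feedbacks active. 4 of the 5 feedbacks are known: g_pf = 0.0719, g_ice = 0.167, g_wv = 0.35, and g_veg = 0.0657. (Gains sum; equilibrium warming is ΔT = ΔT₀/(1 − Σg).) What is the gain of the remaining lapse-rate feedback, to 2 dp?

-0.10

Amplification A = ΔT/ΔT₀ = 8.59/3.8 = 2.261.
Total gain g = 1 − 1/A = 1 − 1/2.261 = 0.5577.
Known gains sum to 0.0719 + 0.167 + 0.35 + 0.0657 = 0.6546.
g_lr = 0.5577 − 0.6546 = -0.10.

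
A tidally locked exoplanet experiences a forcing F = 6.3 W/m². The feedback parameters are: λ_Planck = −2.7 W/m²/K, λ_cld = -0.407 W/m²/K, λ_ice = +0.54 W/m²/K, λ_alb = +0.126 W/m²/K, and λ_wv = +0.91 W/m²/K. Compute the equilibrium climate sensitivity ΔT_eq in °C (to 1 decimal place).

Net feedback parameter λ = (−2.7) + (-0.407) + (+0.54) + (+0.126) + (+0.91) = -1.531 W/m²/K.
ΔT = −F/λ = −6.3/(-1.531) = 4.1 °C.

4.1 °C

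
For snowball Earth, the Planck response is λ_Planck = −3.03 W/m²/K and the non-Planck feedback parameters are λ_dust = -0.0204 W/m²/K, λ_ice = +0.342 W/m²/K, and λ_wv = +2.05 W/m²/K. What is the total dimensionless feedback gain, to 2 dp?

Convert to gains: g_dust = -0.0204/3.03 = -0.006733; g_ice = 0.342/3.03 = 0.1129; g_wv = 2.05/3.03 = 0.6766.
Total gain g = 0.782767.

0.78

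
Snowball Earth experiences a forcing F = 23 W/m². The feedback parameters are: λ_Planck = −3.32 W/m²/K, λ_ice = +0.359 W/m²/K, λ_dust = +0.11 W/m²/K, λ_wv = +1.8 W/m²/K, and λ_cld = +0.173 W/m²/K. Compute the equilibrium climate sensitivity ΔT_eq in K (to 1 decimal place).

26.2 K

Net feedback parameter λ = (−3.32) + (+0.359) + (+0.11) + (+1.8) + (+0.173) = -0.878 W/m²/K.
ΔT = −F/λ = −23/(-0.878) = 26.2 K.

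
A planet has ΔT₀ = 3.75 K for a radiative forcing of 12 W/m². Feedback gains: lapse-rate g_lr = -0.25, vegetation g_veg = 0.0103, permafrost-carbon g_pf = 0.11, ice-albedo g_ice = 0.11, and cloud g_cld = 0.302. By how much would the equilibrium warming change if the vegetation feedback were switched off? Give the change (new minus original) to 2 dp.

Original: g = 0.2823, ΔT = 3.75/(1−0.2823) = 5.2250 K.
Without vegetation: g' = 0.272, ΔT' = 3.75/(1−0.272) = 5.1511 K.
Change = 5.1511 − 5.2250 = -0.07 K.

-0.07 K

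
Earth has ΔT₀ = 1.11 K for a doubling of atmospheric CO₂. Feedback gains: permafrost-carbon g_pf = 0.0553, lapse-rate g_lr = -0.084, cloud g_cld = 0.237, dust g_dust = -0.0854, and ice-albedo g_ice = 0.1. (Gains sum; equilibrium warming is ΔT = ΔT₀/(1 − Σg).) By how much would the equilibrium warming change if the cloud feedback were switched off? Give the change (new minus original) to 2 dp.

Original: g = 0.2229, ΔT = 1.11/(1−0.2229) = 1.4284 K.
Without cloud: g' = -0.0141, ΔT' = 1.11/(1+0.0141) = 1.0946 K.
Change = 1.0946 − 1.4284 = -0.33 K.

-0.33 K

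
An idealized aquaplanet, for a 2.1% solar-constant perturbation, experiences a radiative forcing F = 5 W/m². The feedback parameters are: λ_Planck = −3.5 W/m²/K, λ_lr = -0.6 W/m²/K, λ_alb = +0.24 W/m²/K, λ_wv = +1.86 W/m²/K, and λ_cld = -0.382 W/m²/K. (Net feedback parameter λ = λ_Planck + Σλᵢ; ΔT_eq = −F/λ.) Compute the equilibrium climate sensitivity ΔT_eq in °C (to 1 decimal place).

2.1 °C

Net feedback parameter λ = (−3.5) + (-0.6) + (+0.24) + (+1.86) + (-0.382) = -2.382 W/m²/K.
ΔT = −F/λ = −5/(-2.382) = 2.1 °C.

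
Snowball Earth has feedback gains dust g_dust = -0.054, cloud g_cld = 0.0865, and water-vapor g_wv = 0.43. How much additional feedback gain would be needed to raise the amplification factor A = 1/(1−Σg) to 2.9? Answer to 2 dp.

Current total gain = 0.4625.
Target gain for A = 2.9: g* = 1 − 1/2.9 = 0.6552.
Additional gain needed = 0.6552 − 0.4625 = 0.19.

0.19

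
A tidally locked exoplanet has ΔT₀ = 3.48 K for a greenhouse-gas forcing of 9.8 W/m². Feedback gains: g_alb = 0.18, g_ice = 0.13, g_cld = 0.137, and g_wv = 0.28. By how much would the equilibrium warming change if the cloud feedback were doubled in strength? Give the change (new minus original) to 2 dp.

12.84 K

Original: g = 0.727, ΔT = 3.48/(1−0.727) = 12.7473 K.
With doubled cloud: g' = 0.864, ΔT' = 3.48/(1−0.864) = 25.5882 K.
Change = 25.5882 − 12.7473 = 12.84 K.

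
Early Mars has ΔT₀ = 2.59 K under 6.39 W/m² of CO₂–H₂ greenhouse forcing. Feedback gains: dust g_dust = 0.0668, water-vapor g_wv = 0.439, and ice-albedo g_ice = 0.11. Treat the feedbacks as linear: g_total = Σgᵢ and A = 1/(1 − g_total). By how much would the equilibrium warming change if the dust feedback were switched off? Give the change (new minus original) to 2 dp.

-1.00 K

Original: g = 0.6158, ΔT = 2.59/(1−0.6158) = 6.7413 K.
Without dust: g' = 0.549, ΔT' = 2.59/(1−0.549) = 5.7428 K.
Change = 5.7428 − 6.7413 = -1.00 K.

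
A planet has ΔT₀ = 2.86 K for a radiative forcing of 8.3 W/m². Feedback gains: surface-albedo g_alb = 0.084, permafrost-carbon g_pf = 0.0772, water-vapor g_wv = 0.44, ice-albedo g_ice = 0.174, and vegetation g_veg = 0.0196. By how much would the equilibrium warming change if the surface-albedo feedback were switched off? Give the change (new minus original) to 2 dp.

Original: g = 0.7948, ΔT = 2.86/(1−0.7948) = 13.9376 K.
Without surface-albedo: g' = 0.7108, ΔT' = 2.86/(1−0.7108) = 9.8893 K.
Change = 9.8893 − 13.9376 = -4.05 K.

-4.05 K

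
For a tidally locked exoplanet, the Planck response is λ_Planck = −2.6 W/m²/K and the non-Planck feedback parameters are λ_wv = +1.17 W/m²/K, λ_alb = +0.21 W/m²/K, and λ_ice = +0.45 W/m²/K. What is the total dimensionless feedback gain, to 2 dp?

0.70

Convert to gains: g_wv = 1.17/2.6 = 0.45; g_alb = 0.21/2.6 = 0.08077; g_ice = 0.45/2.6 = 0.1731.
Total gain g = 0.70387.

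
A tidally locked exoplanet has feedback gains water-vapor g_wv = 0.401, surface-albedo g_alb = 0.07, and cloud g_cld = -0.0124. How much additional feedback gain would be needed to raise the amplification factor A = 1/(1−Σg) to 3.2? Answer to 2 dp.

Current total gain = 0.4586.
Target gain for A = 3.2: g* = 1 − 1/3.2 = 0.6875.
Additional gain needed = 0.6875 − 0.4586 = 0.23.

0.23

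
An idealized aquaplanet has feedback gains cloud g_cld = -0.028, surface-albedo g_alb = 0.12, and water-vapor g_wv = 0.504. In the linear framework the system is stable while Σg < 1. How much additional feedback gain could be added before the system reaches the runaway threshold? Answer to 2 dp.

Current total gain = -0.028 + 0.12 + 0.504 = 0.596.
Margin to runaway = 1 − 0.596 = 0.40.

0.40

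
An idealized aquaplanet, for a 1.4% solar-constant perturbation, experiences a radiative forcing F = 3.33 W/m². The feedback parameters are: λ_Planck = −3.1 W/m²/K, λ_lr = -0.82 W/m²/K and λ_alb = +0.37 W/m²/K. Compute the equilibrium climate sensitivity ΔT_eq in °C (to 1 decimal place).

0.9 °C

Net feedback parameter λ = (−3.1) + (-0.82) + (+0.37) = -3.55 W/m²/K.
ΔT = −F/λ = −3.33/(-3.55) = 0.9 °C.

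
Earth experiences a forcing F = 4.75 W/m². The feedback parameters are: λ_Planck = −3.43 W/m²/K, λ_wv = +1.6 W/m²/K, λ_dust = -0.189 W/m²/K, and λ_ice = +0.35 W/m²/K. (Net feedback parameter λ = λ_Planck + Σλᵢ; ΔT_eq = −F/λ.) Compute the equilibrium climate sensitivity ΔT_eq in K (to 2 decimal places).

2.85 K

Net feedback parameter λ = (−3.43) + (+1.6) + (-0.189) + (+0.35) = -1.669 W/m²/K.
ΔT = −F/λ = −4.75/(-1.669) = 2.85 K.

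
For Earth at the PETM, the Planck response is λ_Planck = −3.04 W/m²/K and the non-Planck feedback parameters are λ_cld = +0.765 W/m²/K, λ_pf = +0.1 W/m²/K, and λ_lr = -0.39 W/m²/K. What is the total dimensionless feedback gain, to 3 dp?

0.156

Convert to gains: g_cld = 0.765/3.04 = 0.2516; g_pf = 0.1/3.04 = 0.03289; g_lr = -0.39/3.04 = -0.1283.
Total gain g = 0.15619.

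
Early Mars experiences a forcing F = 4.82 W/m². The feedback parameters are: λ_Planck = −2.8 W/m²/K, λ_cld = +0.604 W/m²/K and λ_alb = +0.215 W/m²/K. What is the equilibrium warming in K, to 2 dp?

Net feedback parameter λ = (−2.8) + (+0.604) + (+0.215) = -1.981 W/m²/K.
ΔT = −F/λ = −4.82/(-1.981) = 2.43 K.

2.43 K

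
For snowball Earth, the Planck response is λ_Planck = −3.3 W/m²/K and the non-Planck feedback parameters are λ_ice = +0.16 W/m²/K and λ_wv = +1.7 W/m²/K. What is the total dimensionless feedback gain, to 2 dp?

Convert to gains: g_ice = 0.16/3.3 = 0.04848; g_wv = 1.7/3.3 = 0.5152.
Total gain g = 0.56368.

0.56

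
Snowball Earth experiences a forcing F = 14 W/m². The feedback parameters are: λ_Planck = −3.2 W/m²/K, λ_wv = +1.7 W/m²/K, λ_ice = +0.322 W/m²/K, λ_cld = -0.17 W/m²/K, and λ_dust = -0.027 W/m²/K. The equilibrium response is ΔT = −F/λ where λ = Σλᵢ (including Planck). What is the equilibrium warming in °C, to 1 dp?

10.2 °C

Net feedback parameter λ = (−3.2) + (+1.7) + (+0.322) + (-0.17) + (-0.027) = -1.375 W/m²/K.
ΔT = −F/λ = −14/(-1.375) = 10.2 °C.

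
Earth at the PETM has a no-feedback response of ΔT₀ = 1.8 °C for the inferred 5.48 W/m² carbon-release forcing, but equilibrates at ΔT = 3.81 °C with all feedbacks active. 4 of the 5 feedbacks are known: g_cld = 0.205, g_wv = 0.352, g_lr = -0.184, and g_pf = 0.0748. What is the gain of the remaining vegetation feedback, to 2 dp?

Amplification A = ΔT/ΔT₀ = 3.81/1.8 = 2.117.
Total gain g = 1 − 1/A = 1 − 1/2.117 = 0.5276.
Known gains sum to 0.205 + 0.352 − 0.184 + 0.0748 = 0.4478.
g_veg = 0.5276 − 0.4478 = 0.08.

0.08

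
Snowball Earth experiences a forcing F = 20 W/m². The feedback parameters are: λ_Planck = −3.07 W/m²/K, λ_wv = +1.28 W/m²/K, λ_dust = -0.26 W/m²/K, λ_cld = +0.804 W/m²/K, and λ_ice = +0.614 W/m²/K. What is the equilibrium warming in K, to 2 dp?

31.65 K

Net feedback parameter λ = (−3.07) + (+1.28) + (-0.26) + (+0.804) + (+0.614) = -0.632 W/m²/K.
ΔT = −F/λ = −20/(-0.632) = 31.65 K.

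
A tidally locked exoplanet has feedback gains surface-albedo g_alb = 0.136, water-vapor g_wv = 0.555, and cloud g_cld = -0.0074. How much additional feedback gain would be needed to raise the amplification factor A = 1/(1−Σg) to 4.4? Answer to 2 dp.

0.09

Current total gain = 0.6836.
Target gain for A = 4.4: g* = 1 − 1/4.4 = 0.7727.
Additional gain needed = 0.7727 − 0.6836 = 0.09.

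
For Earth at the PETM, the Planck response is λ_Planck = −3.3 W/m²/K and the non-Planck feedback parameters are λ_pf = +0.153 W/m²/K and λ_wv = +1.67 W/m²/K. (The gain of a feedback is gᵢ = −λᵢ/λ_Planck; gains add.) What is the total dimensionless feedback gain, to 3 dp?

0.552

Convert to gains: g_pf = 0.153/3.3 = 0.04636; g_wv = 1.67/3.3 = 0.5061.
Total gain g = 0.55246.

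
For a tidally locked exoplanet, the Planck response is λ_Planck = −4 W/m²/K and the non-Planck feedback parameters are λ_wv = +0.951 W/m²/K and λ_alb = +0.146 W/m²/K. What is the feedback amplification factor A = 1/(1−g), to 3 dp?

Convert to gains: g_wv = 0.951/4 = 0.2377; g_alb = 0.146/4 = 0.0365.
Total gain g = 0.2742.
A = 1/(1 − 0.2742) = 1.378.

1.378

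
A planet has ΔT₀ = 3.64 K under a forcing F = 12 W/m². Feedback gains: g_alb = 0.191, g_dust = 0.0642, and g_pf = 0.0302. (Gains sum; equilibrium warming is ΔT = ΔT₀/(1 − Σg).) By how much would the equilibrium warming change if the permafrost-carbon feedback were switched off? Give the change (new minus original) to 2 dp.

Original: g = 0.2854, ΔT = 3.64/(1−0.2854) = 5.0938 K.
Without permafrost-carbon: g' = 0.2552, ΔT' = 3.64/(1−0.2552) = 4.8872 K.
Change = 4.8872 − 5.0938 = -0.21 K.

-0.21 K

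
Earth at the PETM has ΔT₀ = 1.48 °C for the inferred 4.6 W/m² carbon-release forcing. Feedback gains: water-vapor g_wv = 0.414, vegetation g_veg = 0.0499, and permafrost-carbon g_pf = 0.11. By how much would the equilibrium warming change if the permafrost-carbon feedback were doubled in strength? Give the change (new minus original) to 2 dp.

Original: g = 0.5739, ΔT = 1.48/(1−0.5739) = 3.4734 °C.
With doubled permafrost-carbon: g' = 0.6839, ΔT' = 1.48/(1−0.6839) = 4.6821 °C.
Change = 4.6821 − 3.4734 = 1.21 °C.

1.21 °C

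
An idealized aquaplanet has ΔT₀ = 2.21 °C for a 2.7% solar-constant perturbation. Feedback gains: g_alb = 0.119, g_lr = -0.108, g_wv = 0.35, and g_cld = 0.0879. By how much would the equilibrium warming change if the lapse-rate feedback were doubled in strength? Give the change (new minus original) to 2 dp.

-0.66 °C

Original: g = 0.4489, ΔT = 2.21/(1−0.4489) = 4.0102 °C.
With doubled lapse-rate: g' = 0.3409, ΔT' = 2.21/(1−0.3409) = 3.3531 °C.
Change = 3.3531 − 4.0102 = -0.66 °C.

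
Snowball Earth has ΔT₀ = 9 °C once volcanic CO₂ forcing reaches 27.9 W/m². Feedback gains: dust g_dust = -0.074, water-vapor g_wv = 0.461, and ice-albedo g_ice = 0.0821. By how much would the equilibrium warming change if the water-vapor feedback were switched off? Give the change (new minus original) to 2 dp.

Original: g = 0.4691, ΔT = 9/(1−0.4691) = 16.9523 °C.
Without water-vapor: g' = 0.0081, ΔT' = 9/(1−0.0081) = 9.0735 °C.
Change = 9.0735 − 16.9523 = -7.88 °C.

-7.88 °C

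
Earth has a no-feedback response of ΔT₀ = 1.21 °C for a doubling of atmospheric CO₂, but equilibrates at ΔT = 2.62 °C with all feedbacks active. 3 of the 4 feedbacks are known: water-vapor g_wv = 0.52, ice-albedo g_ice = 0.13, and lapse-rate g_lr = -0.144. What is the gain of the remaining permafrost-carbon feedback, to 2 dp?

Amplification A = ΔT/ΔT₀ = 2.62/1.21 = 2.165.
Total gain g = 1 − 1/A = 1 − 1/2.165 = 0.5381.
Known gains sum to 0.52 + 0.13 − 0.144 = 0.506.
g_pf = 0.5381 − 0.506 = 0.03.

0.03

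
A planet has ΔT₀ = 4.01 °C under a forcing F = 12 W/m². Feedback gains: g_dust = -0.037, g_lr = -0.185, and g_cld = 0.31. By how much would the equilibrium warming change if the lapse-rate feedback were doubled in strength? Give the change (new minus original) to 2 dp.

Original: g = 0.088, ΔT = 4.01/(1−0.088) = 4.3969 °C.
With doubled lapse-rate: g' = -0.097, ΔT' = 4.01/(1+0.097) = 3.6554 °C.
Change = 3.6554 − 4.3969 = -0.74 °C.

-0.74 °C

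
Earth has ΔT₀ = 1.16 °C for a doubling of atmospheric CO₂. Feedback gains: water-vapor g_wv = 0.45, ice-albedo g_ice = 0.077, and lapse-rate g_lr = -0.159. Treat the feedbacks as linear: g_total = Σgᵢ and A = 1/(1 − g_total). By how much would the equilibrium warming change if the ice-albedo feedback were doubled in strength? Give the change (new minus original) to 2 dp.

Original: g = 0.368, ΔT = 1.16/(1−0.368) = 1.8354 °C.
With doubled ice-albedo: g' = 0.445, ΔT' = 1.16/(1−0.445) = 2.0901 °C.
Change = 2.0901 − 1.8354 = 0.25 °C.

0.25 °C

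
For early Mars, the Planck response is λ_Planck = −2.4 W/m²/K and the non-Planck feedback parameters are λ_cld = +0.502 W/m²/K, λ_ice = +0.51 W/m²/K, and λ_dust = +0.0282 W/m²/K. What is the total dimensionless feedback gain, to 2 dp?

Convert to gains: g_cld = 0.502/2.4 = 0.2092; g_ice = 0.51/2.4 = 0.2125; g_dust = 0.0282/2.4 = 0.01175.
Total gain g = 0.43345.

0.43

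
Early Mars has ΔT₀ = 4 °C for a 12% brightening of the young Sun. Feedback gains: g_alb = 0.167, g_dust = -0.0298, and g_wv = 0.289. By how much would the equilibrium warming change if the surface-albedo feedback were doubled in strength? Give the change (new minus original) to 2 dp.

2.86 °C

Original: g = 0.4262, ΔT = 4/(1−0.4262) = 6.9711 °C.
With doubled surface-albedo: g' = 0.5932, ΔT' = 4/(1−0.5932) = 9.8328 °C.
Change = 9.8328 − 6.9711 = 2.86 °C.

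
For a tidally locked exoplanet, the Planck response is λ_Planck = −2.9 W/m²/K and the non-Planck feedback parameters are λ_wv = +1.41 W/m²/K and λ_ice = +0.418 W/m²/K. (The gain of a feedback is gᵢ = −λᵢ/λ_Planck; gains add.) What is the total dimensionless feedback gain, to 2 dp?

Convert to gains: g_wv = 1.41/2.9 = 0.4862; g_ice = 0.418/2.9 = 0.1441.
Total gain g = 0.6303.

0.63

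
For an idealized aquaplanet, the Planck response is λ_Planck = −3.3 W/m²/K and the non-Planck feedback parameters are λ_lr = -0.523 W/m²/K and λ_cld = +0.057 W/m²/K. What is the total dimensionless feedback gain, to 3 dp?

-0.141

Convert to gains: g_lr = -0.523/3.3 = -0.1585; g_cld = 0.057/3.3 = 0.01727.
Total gain g = -0.14123.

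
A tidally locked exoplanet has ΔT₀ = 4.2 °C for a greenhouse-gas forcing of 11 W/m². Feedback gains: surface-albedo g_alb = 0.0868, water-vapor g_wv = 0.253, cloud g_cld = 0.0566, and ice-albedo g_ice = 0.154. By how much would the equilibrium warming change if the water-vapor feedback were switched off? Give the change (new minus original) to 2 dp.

-3.36 °C

Original: g = 0.5504, ΔT = 4.2/(1−0.5504) = 9.3416 °C.
Without water-vapor: g' = 0.2974, ΔT' = 4.2/(1−0.2974) = 5.9778 °C.
Change = 5.9778 − 9.3416 = -3.36 °C.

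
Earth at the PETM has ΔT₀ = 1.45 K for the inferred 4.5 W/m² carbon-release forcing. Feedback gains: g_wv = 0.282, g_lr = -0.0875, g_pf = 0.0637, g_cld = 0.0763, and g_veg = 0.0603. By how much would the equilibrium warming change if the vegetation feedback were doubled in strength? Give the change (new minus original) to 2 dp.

0.27 K

Original: g = 0.3948, ΔT = 1.45/(1−0.3948) = 2.3959 K.
With doubled vegetation: g' = 0.4551, ΔT' = 1.45/(1−0.4551) = 2.6610 K.
Change = 2.6610 − 2.3959 = 0.27 K.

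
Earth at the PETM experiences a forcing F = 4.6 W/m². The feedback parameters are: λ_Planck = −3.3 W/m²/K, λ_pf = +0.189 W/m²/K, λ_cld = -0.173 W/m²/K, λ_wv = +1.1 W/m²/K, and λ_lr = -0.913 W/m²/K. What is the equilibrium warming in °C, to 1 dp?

1.5 °C

Net feedback parameter λ = (−3.3) + (+0.189) + (-0.173) + (+1.1) + (-0.913) = -3.097 W/m²/K.
ΔT = −F/λ = −4.6/(-3.097) = 1.5 °C.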